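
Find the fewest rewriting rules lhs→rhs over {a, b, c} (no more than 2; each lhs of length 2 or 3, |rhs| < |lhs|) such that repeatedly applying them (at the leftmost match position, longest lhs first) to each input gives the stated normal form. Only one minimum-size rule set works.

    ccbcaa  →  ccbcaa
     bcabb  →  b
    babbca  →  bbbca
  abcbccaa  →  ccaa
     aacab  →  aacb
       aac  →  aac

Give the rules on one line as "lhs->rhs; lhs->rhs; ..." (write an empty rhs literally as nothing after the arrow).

  | ccbcaa
  | bcabb => bcbb => b
  | babbca => bbbca
  | abcbccaa => bcbccaa => ccaa

ab->b; bcb->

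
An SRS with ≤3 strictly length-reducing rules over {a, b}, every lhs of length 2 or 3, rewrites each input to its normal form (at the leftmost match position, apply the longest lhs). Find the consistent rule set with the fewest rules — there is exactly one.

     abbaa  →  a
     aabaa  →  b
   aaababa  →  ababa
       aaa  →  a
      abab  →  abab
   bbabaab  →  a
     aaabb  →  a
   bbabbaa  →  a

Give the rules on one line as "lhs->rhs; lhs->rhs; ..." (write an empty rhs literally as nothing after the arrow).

  | abbaa => aaa => a
  | aabaa => baa => b
  | aaababa => ababa
  | aaa => a

aa->; bb->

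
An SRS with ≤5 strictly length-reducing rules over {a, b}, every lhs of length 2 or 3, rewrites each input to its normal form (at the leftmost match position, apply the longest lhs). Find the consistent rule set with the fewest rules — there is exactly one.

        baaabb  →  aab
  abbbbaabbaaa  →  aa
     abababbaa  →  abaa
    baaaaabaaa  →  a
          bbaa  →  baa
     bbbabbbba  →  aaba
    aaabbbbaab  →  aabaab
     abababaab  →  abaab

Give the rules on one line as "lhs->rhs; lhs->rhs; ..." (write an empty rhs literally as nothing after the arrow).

aaa->bb; bab->b; bb->a; bba->ba

  | baaabb => bbbbb => abbb => aab
  | abbbbaabbaaa => aabbaabbaaa => aabaabbaaa => aabaabaaa => aabaabbb => aabaaab => aabbbb => aaabb => bbbb => abb => aa
  | abababbaa => ababbaa => abbaa => abaa
  | baaaaabaaa => bbbaabaaa => abaabaaa => abaabbb => abaaab => abbbb => aabb => aaa => bb => a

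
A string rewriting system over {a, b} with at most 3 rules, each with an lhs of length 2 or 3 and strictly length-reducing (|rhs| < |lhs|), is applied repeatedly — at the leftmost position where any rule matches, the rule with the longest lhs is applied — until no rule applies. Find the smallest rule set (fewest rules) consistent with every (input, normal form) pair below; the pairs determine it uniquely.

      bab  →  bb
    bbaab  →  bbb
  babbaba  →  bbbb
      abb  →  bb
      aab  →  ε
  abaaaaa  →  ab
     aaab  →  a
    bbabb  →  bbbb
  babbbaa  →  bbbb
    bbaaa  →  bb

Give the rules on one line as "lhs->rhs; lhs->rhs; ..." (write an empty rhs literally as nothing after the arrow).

  | bab => bb
  | bbaab => bbab => bbb
  | babbaba => bbbaba => bbbba => bbbb
  | abb => bb

aab->; abb->bb; ba->b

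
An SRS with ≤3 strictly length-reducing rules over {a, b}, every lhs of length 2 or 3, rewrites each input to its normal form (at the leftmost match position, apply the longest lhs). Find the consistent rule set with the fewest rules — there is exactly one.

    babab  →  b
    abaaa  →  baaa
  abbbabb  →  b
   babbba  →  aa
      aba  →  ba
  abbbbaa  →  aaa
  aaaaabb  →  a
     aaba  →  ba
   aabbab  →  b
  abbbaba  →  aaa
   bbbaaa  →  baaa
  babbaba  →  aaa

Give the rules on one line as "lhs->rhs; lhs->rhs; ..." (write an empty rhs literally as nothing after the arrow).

  | babab => aaab => aab => ab => b
  | abaaa => baaa
  | abbbabb => bbbabb => ababb => babb => aab => ab => b
  | babbba => aabba => abba => bba => aa

ab->b; bab->aa; bb->a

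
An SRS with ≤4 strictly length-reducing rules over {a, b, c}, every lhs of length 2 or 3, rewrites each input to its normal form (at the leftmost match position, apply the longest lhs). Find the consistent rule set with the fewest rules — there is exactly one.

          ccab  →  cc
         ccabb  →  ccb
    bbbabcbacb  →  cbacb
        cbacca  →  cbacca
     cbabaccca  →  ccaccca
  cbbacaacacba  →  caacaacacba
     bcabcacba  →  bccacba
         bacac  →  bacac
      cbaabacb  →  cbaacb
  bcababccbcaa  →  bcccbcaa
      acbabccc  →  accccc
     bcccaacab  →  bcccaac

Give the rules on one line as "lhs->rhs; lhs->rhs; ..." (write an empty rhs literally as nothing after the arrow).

ab->; bab->c; bb->a

  | ccab => cc
  | ccabb => ccb
  | bbbabcbacb => ababcbacb => abcbacb => cbacb
  | cbacca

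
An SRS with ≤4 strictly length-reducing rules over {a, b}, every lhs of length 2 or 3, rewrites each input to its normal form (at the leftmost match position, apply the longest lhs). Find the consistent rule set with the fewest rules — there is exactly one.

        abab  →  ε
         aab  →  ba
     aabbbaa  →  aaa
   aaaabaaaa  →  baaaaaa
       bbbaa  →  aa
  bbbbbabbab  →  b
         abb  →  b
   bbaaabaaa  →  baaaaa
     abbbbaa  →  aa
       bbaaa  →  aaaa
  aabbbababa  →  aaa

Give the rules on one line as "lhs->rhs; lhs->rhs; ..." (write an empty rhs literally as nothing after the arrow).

  | abab => ab => ε
  | aab => ba
  | aabbbaa => babbaa => bbaa => aaa
  | aaaabaaaa => aabaaaaa => baaaaaa

aab->ba; ab->; bb->a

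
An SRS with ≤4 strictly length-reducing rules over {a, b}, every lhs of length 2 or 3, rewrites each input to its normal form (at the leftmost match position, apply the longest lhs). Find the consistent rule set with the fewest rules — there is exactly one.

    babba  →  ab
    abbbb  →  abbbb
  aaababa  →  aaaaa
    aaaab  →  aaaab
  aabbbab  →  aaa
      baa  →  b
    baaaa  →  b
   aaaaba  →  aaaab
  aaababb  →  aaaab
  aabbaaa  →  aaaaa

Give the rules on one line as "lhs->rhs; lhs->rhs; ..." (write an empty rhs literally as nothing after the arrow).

ba->b; bab->a; bba->a

  | babba => aba => ab
  | abbbb
  | aaababa => aaaaa
  | aaaab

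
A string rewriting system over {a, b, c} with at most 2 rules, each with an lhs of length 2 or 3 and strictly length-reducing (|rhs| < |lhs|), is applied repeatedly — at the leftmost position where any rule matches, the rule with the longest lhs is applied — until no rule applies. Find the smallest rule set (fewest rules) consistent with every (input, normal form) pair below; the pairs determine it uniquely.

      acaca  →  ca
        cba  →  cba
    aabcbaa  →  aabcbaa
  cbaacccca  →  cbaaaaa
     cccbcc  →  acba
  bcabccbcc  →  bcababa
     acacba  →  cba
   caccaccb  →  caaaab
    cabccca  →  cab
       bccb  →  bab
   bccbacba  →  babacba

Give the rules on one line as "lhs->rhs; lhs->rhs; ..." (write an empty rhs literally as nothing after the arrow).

  | acaca => ca
  | cba
  | aabcbaa
  | cbaacccca => cbaaacca => cbaaaaa

aca->; cc->a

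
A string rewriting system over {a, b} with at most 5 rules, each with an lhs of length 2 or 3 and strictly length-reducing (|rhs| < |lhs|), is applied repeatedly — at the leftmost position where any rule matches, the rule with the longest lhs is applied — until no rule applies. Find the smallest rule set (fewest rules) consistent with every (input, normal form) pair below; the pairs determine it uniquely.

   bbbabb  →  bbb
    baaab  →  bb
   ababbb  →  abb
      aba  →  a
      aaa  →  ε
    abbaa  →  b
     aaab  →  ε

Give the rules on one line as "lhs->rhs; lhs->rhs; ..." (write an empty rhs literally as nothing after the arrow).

aa->b; ba->; bab->; bba->

  | bbbabb => bbb
  | baaab => aab => bb
  | ababbb => abb
  | aba => a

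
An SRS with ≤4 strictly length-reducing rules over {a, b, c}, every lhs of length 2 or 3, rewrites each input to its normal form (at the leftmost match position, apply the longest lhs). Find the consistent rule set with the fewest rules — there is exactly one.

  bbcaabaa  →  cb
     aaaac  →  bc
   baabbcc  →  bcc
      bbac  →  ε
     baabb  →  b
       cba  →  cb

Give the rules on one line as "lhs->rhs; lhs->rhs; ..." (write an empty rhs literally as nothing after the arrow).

  | bbcaabaa => caabaa => cbbaa => caa => cb
  | aaaac => baac => bac => bc
  | baabbcc => babbcc => bbbcc => bcc
  | bbac => ac => ε

aa->b; ac->; ba->b; bb->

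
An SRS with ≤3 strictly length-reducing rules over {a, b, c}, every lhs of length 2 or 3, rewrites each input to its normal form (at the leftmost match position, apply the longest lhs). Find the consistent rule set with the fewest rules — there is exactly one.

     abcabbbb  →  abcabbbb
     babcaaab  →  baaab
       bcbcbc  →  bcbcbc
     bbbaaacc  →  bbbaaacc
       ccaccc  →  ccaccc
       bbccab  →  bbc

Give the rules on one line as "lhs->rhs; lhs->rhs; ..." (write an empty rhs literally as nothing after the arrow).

bab->bc; bcc->b

  | abcabbbb
  | babcaaab => bccaaab => baaab
  | bcbcbc
  | bbbaaacc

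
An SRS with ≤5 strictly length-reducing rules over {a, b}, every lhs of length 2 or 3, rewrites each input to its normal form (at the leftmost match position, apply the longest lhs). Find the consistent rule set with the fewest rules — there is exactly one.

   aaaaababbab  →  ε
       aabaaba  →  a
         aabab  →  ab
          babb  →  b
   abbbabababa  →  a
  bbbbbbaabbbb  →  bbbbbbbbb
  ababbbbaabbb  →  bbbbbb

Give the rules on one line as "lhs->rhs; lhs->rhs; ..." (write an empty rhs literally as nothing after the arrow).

  | aaaaababbab => baababbab => babbab => bab => ε
  | aabaaba => aaba => a
  | aabab => ab
  | babb => b

aaa->b; aba->; abb->aa; bab->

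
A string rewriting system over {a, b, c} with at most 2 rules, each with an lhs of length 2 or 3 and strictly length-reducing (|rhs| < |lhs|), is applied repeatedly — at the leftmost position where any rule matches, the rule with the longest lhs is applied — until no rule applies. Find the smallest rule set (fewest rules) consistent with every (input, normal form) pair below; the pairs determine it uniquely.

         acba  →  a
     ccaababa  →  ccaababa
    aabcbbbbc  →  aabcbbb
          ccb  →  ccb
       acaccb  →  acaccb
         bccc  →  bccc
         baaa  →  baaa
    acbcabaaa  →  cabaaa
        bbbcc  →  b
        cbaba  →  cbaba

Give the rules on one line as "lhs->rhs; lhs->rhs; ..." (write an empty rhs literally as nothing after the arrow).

acb->; bbc->b

  | acba => a
  | ccaababa
  | aabcbbbbc => aabcbbb
  | ccb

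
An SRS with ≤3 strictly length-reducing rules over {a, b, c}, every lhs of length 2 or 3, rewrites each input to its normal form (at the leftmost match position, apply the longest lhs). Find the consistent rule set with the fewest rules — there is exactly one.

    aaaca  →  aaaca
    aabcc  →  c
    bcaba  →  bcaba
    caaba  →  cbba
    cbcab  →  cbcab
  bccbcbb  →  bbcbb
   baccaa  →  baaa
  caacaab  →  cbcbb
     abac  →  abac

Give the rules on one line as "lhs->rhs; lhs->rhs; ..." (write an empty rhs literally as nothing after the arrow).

  | aaaca
  | aabcc => ccc => c
  | bcaba
  | caaba => cbba

aab->c; caa->cb; cc->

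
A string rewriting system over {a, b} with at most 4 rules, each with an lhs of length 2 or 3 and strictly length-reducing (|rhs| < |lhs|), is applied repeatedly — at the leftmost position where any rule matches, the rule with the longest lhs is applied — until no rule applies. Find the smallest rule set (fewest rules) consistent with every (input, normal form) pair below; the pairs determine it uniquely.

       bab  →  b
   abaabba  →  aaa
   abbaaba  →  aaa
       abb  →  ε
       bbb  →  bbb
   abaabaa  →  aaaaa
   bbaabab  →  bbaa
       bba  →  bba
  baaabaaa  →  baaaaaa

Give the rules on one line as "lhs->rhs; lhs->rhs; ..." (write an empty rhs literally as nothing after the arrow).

ab->; aba->aa; abb->

  | bab => b
  | abaabba => aaabba => aaa
  | abbaaba => aaba => aaa
  | abb => ε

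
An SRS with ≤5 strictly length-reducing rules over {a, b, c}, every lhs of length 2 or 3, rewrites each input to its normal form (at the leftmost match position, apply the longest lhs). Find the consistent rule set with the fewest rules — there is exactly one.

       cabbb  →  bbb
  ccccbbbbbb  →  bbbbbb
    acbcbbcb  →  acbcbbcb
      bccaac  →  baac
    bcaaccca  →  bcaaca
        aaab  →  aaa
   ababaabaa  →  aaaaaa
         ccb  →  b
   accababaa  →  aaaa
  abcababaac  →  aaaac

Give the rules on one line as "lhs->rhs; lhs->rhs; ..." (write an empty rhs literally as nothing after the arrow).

  | cabbb => bbb
  | ccccbbbbbb => ccbbbbbb => bbbbbb
  | acbcbbcb
  | bccaac => baac

ab->a; acc->ac; cab->b; cc->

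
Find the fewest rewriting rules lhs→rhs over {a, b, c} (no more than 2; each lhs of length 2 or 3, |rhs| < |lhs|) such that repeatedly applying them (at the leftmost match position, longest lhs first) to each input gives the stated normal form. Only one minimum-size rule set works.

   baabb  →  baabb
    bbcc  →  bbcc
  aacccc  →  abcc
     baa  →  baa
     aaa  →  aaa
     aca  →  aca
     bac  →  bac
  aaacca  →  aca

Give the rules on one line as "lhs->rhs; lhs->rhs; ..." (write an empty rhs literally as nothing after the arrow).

  | baabb
  | bbcc
  | aacccc => abcc
  | baa

aba->ca; acc->b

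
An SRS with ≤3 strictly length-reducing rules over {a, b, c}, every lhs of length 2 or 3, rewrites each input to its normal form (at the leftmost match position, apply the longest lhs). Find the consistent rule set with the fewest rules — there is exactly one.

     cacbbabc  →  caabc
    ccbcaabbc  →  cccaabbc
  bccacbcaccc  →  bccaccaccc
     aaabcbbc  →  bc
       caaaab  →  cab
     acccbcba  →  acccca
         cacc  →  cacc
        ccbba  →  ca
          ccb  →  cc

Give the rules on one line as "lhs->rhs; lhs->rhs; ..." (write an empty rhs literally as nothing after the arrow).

  | cacbbabc => caabc
  | ccbcaabbc => cccaabbc
  | bccacbcaccc => bccaccaccc
  | aaabcbbc => bcbbc => bc

aaa->; cb->c; cbb->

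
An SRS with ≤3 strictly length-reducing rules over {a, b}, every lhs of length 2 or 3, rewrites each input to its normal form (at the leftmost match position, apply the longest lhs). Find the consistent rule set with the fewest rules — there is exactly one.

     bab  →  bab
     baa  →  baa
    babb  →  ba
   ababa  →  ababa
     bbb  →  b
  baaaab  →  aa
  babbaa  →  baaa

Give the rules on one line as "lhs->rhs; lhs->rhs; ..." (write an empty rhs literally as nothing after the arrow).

aab->ba; bb->

  | bab
  | baa
  | babb => ba
  | ababa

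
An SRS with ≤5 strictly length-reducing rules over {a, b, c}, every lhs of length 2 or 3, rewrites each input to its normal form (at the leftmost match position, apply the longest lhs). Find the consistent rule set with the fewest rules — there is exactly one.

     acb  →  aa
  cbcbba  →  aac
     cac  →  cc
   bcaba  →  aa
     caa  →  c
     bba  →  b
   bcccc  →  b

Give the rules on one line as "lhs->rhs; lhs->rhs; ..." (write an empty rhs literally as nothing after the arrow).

  | acb => aa
  | cbcbba => acbba => aaba => aac
  | cac => cc
  | bcaba => baba => cba => aa

ba->c; bc->b; ca->c; cb->a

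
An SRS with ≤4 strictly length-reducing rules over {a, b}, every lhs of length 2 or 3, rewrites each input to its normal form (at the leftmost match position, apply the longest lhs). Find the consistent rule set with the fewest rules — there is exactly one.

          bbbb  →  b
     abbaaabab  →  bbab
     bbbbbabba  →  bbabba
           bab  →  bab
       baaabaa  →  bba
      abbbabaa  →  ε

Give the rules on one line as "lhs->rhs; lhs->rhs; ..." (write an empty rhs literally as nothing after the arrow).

aa->b; aba->; bbb->

  | bbbb => b
  | abbaaabab => abbbabab => aabab => bbab
  | bbbbbabba => bbabba
  | bab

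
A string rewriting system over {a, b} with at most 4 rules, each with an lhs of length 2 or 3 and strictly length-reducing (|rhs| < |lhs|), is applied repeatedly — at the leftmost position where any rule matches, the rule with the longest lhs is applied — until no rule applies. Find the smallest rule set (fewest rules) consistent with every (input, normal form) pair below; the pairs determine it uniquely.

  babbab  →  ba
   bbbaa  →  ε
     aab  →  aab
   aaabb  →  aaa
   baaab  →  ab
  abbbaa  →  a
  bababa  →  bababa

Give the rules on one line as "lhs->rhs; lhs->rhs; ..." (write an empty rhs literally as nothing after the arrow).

  | babbab => babb => ba
  | bbbaa => baa => ε
  | aab
  | aaabb => aaa

baa->; bb->; bba->b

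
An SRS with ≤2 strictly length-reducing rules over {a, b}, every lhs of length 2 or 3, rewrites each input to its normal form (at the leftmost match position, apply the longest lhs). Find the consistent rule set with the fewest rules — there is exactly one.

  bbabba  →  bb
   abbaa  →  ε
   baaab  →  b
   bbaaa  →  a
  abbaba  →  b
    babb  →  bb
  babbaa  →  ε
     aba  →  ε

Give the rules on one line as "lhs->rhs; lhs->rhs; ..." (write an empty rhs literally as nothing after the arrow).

ab->b; ba->

  | bbabba => bbba => bb
  | abbaa => bbaa => ba => ε
  | baaab => aab => ab => b
  | bbaaa => baa => a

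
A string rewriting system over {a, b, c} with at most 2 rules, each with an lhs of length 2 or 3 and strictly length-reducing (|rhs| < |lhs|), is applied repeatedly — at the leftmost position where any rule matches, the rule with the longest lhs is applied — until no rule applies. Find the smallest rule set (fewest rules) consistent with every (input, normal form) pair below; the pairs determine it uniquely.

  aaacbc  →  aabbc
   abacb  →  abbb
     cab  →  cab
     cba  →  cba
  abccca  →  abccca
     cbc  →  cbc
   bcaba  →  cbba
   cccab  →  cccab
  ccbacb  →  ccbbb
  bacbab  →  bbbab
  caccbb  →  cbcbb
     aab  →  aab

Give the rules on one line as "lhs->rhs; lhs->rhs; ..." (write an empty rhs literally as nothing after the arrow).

ac->b; bca->cb

  | aaacbc => aabbc
  | abacb => abbb
  | cab
  | cba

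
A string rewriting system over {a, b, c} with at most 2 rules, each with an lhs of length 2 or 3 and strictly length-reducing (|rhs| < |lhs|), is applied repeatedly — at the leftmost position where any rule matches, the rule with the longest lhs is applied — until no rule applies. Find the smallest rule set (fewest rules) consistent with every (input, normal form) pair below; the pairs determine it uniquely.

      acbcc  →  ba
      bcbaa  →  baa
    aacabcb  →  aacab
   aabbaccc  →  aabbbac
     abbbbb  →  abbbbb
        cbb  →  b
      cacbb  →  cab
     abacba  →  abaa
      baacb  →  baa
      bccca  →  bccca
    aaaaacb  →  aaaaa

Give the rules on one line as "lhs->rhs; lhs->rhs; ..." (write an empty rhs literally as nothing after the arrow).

acc->ba; cb->

  | acbcc => acc => ba
  | bcbaa => baa
  | aacabcb => aacab
  | aabbaccc => aabbbac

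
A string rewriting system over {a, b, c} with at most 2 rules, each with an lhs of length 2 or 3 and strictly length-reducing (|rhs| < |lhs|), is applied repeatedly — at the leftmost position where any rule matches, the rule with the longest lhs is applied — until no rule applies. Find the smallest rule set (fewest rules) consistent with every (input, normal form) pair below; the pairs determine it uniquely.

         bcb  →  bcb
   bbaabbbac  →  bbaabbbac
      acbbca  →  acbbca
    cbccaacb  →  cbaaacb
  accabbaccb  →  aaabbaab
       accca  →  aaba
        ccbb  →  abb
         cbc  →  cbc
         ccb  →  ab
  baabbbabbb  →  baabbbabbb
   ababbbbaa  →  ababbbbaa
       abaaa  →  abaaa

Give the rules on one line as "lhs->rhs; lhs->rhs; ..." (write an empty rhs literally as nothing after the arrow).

  | bcb
  | bbaabbbac
  | acbbca
  | cbccaacb => cbaaacb

cc->a; ccc->ab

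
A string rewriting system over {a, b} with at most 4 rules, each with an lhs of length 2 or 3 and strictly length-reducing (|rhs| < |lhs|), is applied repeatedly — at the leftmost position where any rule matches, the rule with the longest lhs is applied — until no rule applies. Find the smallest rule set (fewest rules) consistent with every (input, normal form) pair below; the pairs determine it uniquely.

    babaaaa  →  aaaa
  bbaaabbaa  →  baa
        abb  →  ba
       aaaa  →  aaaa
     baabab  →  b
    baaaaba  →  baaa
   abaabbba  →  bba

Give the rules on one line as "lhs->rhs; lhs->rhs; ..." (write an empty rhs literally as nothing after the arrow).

ab->a; aba->b; abb->ba; bab->

  | babaaaa => aaaa
  | bbaaabbaa => bbaabaaa => bbabaa => baa
  | abb => ba
  | aaaa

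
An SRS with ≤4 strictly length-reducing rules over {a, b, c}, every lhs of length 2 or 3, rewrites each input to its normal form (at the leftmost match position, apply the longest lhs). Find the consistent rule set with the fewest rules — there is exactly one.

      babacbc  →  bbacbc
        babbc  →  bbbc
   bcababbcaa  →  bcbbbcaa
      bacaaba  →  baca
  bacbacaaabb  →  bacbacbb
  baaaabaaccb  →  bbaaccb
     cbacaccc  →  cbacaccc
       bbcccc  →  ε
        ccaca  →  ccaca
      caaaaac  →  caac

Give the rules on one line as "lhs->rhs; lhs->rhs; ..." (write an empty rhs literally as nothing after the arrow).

  | babacbc => bbacbc
  | babbc => bbbc
  | bcababbcaa => bcbabbcaa => bcbbbcaa
  | bacaaba => baca

aaa->; aab->; ab->b; bcc->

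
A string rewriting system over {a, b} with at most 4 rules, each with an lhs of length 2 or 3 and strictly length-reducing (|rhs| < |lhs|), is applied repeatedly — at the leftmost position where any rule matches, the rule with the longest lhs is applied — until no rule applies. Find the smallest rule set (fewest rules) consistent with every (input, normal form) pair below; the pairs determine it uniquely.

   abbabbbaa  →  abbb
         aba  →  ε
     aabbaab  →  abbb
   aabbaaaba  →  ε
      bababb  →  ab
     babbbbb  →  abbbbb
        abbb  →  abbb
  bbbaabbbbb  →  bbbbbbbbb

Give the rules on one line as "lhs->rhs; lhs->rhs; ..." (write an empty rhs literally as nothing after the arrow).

  | abbabbbaa => ababbbaa => aabbbaa => abbaa => abbb
  | aba => aa => ε
  | aabbaab => abaab => abbb
  | aabbaaaba => abaaaba => abbaba => ababa => aaba => aa => ε

aa->; aab->a; ba->a; baa->bb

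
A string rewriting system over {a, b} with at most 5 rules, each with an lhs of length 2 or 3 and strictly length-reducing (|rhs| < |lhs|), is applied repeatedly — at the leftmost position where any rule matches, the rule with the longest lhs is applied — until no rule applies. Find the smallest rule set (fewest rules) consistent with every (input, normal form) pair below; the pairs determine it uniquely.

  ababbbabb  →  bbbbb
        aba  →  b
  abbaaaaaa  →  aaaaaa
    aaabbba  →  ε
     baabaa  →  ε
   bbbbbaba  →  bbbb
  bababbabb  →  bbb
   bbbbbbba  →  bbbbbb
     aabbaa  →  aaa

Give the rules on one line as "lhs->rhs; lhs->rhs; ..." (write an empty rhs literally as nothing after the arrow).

ab->; aba->b; abb->; ba->

  | ababbbabb => bbbbabb => bbbbb
  | aba => b
  | abbaaaaaa => aaaaaa
  | aaabbba => aaba => ab => ε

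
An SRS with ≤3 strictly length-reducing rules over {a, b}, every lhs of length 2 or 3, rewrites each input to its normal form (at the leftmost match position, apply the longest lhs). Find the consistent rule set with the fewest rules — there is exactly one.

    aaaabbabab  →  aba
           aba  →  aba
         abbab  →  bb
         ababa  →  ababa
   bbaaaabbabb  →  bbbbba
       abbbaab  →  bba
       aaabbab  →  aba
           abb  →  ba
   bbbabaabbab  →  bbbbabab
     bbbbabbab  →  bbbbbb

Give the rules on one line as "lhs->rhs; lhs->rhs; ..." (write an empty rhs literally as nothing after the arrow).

abb->ba; baa->b

  | aaaabbabab => aaabaabab => aaabbab => aabaab => aabb => aba
  | aba
  | abbab => baab => bb
  | ababa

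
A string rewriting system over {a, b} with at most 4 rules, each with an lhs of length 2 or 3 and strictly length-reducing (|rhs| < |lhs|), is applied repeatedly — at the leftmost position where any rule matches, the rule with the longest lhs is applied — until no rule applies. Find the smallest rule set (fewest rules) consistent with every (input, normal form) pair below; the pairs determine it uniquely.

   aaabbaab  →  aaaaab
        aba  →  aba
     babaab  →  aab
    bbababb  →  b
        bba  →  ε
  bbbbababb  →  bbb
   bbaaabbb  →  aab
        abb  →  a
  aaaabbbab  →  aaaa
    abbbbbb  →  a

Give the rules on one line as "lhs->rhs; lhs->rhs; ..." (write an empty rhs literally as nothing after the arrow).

  | aaabbaab => aaaaab
  | aba
  | babaab => aab
  | bbababb => babb => b

abb->a; bab->; bba->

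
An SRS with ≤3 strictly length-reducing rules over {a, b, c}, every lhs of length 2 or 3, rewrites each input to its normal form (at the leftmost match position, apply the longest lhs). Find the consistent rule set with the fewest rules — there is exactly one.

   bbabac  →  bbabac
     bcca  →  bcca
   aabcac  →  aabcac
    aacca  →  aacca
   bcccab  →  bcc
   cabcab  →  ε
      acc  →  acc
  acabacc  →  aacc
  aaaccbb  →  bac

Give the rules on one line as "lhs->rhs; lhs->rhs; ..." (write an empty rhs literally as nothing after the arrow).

  | bbabac
  | bcca
  | aabcac
  | aacca

aaa->ba; cab->; cbb->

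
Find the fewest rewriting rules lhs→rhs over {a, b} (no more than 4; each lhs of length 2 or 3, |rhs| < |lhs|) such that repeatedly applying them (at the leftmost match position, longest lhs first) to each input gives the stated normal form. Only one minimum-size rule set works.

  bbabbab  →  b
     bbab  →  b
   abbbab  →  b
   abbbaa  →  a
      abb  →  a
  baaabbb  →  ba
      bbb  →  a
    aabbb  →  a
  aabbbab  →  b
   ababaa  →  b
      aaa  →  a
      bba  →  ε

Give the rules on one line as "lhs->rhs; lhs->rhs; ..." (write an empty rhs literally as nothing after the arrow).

aa->; ab->a; bb->a

  | bbabbab => aabbab => bbab => aab => b
  | bbab => aab => b
  | abbbab => abbab => abab => aab => b
  | abbbaa => abbaa => abaa => aaa => a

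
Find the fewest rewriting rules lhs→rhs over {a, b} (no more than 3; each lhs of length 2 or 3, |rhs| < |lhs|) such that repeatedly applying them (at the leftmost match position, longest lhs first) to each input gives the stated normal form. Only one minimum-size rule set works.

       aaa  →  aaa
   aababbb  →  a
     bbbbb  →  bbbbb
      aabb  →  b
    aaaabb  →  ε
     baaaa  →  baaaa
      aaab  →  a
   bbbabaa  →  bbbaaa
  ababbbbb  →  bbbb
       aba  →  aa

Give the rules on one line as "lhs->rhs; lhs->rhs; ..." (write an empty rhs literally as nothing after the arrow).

  | aaa
  | aababbb => abbb => abb => ab => a
  | bbbbb
  | aabb => b

aab->; ab->a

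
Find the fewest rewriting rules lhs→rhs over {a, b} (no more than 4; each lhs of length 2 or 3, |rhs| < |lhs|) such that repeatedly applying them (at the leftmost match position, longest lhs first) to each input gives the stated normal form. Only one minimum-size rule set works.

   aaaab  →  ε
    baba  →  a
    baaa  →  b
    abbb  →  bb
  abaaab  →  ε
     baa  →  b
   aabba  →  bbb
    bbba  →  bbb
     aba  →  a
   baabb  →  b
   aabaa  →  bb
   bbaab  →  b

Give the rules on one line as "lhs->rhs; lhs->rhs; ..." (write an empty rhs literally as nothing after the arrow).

aa->b; ab->; ba->b; bab->

  | aaaab => baab => bab => ε
  | baba => a
  | baaa => baa => ba => b
  | abbb => bb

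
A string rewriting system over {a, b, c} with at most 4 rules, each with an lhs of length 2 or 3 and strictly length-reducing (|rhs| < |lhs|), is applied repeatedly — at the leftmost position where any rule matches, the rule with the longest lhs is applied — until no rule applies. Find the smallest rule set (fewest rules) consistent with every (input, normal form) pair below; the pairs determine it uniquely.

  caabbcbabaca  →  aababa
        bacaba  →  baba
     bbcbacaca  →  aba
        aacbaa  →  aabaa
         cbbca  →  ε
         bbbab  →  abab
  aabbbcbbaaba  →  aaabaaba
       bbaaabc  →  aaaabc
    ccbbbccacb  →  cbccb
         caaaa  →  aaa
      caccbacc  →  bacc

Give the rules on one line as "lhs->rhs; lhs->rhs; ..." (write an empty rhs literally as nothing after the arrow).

bb->a; ca->; cba->ba

  | caabbcbabaca => abbcbabaca => aacbabaca => aababaca => aababa
  | bacaba => baba
  | bbcbacaca => acbacaca => abacaca => abaca => aba
  | aacbaa => aabaa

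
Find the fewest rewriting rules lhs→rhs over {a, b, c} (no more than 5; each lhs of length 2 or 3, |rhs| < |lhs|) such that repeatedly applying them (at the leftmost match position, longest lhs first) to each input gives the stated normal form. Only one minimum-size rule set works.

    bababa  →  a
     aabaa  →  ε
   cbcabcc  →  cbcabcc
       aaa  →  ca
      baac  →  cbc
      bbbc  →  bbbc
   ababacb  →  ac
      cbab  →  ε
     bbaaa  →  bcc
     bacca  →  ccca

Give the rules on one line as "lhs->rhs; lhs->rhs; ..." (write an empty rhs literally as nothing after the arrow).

aa->c; ba->c; baa->cb; ccb->

  | bababa => cbaba => ccba => a
  | aabaa => cbaa => ccb => ε
  | cbcabcc
  | aaa => ca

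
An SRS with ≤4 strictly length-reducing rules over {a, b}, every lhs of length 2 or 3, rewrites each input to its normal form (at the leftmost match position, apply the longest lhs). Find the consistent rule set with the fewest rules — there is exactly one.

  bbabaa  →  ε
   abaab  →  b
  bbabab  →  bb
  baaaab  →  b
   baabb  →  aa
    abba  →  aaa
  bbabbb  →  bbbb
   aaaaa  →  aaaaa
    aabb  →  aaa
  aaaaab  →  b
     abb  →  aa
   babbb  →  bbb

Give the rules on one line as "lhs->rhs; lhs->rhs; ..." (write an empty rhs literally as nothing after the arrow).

ab->b; abb->aa; ba->

  | bbabaa => bbaa => ba => ε
  | abaab => baab => ab => b
  | bbabab => bbab => bb
  | baaaab => aaab => aab => ab => b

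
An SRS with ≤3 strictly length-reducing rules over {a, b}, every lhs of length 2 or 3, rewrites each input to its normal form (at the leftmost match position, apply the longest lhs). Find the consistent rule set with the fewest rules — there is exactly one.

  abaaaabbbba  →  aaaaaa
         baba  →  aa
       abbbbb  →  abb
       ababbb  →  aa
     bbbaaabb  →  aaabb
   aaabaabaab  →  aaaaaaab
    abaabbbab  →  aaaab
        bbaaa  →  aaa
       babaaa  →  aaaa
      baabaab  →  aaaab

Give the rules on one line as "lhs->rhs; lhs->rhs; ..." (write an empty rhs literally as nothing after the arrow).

ba->a; bbb->

  | abaaaabbbba => aaaaabbbba => aaaaaba => aaaaaa
  | baba => aba => aa
  | abbbbb => abb
  | ababbb => aabbb => aa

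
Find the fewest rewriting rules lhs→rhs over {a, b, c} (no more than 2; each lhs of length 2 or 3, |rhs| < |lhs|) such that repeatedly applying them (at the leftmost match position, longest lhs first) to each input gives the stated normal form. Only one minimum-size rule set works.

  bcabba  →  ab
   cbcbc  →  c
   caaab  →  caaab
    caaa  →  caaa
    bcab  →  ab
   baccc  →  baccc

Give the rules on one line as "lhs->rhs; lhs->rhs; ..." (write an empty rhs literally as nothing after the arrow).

  | bcabba => abba => ab
  | cbcbc => cbc => c
  | caaab
  | caaa

bba->b; bc->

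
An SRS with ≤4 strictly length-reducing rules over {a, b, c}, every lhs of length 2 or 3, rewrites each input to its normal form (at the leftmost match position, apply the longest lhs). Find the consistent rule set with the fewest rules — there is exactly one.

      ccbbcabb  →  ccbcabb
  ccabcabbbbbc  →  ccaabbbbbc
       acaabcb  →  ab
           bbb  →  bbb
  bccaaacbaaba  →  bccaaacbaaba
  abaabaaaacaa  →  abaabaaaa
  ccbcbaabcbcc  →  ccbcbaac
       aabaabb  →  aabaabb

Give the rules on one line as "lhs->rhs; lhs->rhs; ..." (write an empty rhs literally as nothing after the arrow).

  | ccbbcabb => ccbcabb
  | ccabcabbbbbc => ccaabbbbbc
  | acaabcb => abcb => ab
  | bbb

abc->a; aca->; cbb->cb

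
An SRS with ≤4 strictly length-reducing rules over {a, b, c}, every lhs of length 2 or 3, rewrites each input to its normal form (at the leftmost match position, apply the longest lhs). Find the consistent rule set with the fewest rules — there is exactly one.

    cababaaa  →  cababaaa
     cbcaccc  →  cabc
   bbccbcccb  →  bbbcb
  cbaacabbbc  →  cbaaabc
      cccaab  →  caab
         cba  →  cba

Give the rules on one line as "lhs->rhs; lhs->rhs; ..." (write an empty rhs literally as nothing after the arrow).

  | cababaaa
  | cbcaccc => cabccc => cabc
  | bbccbcccb => bbbcccb => bbbcb
  | cbaacabbbc => cbaaccabc => cbaaabc

abb->ca; bca->ab; cc->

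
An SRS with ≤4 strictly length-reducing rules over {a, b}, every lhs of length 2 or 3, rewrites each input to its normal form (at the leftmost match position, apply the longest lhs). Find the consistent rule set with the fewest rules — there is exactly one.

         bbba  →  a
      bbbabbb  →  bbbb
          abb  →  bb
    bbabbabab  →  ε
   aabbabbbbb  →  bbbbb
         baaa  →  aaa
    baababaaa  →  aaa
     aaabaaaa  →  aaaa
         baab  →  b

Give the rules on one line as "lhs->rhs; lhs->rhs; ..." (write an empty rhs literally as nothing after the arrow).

ab->b; ba->a; bab->

  | bbba => bba => ba => a
  | bbbabbb => bbbb
  | abb => bb
  | bbabbabab => bbabab => bab => ε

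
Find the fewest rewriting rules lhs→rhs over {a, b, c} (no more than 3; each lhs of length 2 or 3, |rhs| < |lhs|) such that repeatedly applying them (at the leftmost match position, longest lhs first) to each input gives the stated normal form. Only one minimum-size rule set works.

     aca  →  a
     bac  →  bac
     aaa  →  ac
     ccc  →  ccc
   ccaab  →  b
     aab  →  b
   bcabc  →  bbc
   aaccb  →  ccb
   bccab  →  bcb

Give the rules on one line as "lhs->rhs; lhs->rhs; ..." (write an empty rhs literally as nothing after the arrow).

aa->; aaa->ac; ca->

  | aca => a
  | bac
  | aaa => ac
  | ccc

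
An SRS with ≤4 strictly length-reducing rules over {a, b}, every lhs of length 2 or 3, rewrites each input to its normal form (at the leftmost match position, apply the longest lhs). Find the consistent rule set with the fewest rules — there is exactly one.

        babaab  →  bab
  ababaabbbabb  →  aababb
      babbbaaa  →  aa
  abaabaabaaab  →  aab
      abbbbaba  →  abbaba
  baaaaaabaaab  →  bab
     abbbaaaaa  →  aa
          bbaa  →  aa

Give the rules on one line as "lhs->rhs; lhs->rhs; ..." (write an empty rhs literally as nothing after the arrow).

aaa->ba; baa->aa; bbb->b

  | babaab => baaab => aaab => bab
  | ababaabbbabb => abaaabbbabb => aaaabbbabb => baabbbabb => aabbbabb => aababb
  | babbbaaa => babaaa => baaaa => aaaa => baa => aa
  | abaabaabaaab => aaabaabaaab => babaabaaab => baaabaaab => aaabaaab => babaaab => baaaab => aaaab => baab => aab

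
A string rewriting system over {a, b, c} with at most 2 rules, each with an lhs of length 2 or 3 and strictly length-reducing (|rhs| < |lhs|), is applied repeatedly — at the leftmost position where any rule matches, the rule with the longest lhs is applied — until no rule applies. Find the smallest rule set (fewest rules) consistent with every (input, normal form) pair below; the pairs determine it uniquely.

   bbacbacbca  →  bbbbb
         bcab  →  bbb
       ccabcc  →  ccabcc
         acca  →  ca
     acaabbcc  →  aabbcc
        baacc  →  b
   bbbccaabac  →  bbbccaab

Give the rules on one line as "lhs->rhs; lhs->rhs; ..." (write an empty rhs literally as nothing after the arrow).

  | bbacbacbca => bbbacbca => bbbbca => bbbbb
  | bcab => bbb
  | ccabcc
  | acca => ca

ac->; bca->bb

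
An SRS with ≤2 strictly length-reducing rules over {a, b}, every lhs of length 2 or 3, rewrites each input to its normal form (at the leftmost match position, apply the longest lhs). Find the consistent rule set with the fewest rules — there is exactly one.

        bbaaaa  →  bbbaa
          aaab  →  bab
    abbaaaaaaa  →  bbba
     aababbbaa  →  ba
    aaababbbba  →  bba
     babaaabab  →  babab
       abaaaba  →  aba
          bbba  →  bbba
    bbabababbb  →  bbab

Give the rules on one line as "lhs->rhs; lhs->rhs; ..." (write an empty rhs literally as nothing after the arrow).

  | bbaaaa => bbbaa
  | aaab => bab
  | abbaaaaaaa => aaaaaaa => baaaaa => bbaaa => bbba
  | aababbbaa => aabbaa => aaa => ba

aaa->ba; abb->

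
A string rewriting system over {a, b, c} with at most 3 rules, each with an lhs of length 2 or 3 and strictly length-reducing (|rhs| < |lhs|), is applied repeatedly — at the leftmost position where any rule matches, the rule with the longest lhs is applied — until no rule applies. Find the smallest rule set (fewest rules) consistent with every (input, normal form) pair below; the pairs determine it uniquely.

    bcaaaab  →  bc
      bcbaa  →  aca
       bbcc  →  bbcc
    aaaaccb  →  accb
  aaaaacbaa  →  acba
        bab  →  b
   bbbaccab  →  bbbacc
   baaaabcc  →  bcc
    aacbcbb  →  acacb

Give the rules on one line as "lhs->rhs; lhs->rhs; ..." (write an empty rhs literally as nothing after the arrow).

aa->a; ab->; bcb->ac

  | bcaaaab => bcaaab => bcaab => bcab => bc
  | bcbaa => acaa => aca
  | bbcc
  | aaaaccb => aaaccb => aaccb => accb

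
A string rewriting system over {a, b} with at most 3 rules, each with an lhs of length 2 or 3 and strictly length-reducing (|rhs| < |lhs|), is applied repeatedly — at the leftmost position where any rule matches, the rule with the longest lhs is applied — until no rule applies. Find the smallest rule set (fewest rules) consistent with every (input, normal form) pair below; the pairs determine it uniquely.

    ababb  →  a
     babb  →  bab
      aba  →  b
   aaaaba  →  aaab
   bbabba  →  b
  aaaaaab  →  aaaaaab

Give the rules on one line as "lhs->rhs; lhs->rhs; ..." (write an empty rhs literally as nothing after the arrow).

aba->b; bb->b; bbb->a

  | ababb => bbb => a
  | babb => bab
  | aba => b
  | aaaaba => aaab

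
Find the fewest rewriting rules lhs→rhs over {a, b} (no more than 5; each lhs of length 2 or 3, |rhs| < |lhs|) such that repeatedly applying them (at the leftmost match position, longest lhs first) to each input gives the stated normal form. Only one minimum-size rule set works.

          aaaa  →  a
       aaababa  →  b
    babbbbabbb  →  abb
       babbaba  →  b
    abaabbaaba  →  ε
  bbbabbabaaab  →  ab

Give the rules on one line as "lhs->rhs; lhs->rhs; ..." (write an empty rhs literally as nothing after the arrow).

  | aaaa => aaa => aa => a
  | aaababa => aababa => ababa => bba => b
  | babbbbabbb => bbbbabbb => abbabbb => abbbb => aabb => abb
  | babbaba => bbaba => bba => b

aa->a; aba->b; ba->; bbb->ab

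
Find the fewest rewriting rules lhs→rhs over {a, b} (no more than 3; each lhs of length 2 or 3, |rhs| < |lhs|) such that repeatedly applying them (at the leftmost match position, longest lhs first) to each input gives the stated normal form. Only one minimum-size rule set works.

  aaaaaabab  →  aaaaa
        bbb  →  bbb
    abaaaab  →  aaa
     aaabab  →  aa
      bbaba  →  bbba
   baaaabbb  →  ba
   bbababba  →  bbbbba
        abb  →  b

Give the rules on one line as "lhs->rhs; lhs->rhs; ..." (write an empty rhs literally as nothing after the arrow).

ab->; bab->bb

  | aaaaaabab => aaaaaab => aaaaa
  | bbb
  | abaaaab => aaaab => aaa
  | aaabab => aaab => aa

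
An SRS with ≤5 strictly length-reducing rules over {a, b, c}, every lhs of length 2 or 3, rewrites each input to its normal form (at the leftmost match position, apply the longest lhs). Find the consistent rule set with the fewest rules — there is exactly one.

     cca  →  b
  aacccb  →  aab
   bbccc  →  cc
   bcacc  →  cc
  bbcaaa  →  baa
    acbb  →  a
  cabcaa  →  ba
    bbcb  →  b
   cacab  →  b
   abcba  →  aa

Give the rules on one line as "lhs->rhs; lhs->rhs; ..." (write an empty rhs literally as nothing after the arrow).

  | cca => cb => b
  | aacccb => aaccb => aacb => aab
  | bbccc => ccc => cc
  | bcacc => bbcc => cc

bb->; ca->b; cb->b; ccc->cc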